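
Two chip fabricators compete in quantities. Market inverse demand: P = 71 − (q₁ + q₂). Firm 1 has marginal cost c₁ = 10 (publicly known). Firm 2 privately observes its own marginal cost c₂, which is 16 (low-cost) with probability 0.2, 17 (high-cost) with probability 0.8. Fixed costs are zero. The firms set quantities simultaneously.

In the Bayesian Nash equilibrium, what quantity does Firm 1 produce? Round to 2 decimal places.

Type-c best response for Firm 2: q₂(c) = (71 − c)/2 − q₁/2.
Firm 1 maximizes expected profit; its first-order condition is 71 − 2q₁ − E[q₂] − 10 = 0.
Substituting E[q₂] and solving: E[c₂] = 16.8, so q₁ = (71 − 2·10 + 16.8)/3 = 22.6.

22.60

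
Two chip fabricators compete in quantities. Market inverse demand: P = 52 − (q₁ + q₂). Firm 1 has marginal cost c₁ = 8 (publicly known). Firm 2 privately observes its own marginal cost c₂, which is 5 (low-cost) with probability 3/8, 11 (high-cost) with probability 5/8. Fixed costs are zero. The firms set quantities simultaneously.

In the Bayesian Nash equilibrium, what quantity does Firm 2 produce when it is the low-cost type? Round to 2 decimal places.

16.04

Type-c best response for Firm 2: q₂(c) = (52 − c)/2 − q₁/2.
Firm 1 maximizes expected profit; its first-order condition is 52 − 2q₁ − E[q₂] − 8 = 0.
Substituting E[q₂] and solving: E[c₂] = 8.75, so q₁ = (52 − 2·8 + 8.75)/3 = 14.9167.
q₂(low-cost) = (52 − 5 − 14.9167)/2 = 16.0417.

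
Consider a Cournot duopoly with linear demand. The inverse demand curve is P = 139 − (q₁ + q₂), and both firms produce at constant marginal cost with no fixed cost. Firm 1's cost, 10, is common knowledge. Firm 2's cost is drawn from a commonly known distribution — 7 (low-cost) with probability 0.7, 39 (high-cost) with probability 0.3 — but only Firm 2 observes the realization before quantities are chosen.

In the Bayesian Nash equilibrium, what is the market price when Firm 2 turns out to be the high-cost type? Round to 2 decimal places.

66.40

Type-c best response for Firm 2: q₂(c) = (139 − c)/2 − q₁/2.
Firm 1 maximizes expected profit; its first-order condition is 139 − 2q₁ − E[q₂] − 10 = 0.
Substituting E[q₂] and solving: E[c₂] = 16.6, so q₁ = (139 − 2·10 + 16.6)/3 = 45.2.
q₂(high-cost) = 27.4, so P = 139 − (45.2 + 27.4) = 66.4.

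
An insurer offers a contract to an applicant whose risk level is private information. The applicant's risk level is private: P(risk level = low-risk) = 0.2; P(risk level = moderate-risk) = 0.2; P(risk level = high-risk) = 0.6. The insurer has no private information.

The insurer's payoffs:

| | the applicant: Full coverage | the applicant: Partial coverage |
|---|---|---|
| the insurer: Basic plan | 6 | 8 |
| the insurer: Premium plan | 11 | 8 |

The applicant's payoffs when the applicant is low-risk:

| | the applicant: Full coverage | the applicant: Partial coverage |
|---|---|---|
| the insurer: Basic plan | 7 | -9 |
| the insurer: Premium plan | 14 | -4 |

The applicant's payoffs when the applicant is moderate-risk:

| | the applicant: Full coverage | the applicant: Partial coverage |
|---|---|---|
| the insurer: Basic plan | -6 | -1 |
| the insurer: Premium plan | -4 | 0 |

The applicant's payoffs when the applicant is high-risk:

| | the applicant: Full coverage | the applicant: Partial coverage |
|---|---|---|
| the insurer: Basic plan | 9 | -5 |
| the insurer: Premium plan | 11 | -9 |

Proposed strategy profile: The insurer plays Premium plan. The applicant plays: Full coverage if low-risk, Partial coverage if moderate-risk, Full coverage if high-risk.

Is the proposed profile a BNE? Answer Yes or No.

The insurer plays Premium plan: E[Premium plan] = 0.2·(11) + 0.2·(8) + 0.6·(11) = 10.4; E[Basic plan] = 6.4. Best-responding. ✓
The applicant (risk level low-risk), facing Premium plan: Full coverage gives 14, Partial coverage gives -4. Proposed Full coverage is best. ✓
The applicant (risk level moderate-risk), facing Premium plan: Full coverage gives -4, Partial coverage gives 0. Proposed Partial coverage is best. ✓
The applicant (risk level high-risk), facing Premium plan: Full coverage gives 11, Partial coverage gives -9. Proposed Full coverage is best. ✓

Yes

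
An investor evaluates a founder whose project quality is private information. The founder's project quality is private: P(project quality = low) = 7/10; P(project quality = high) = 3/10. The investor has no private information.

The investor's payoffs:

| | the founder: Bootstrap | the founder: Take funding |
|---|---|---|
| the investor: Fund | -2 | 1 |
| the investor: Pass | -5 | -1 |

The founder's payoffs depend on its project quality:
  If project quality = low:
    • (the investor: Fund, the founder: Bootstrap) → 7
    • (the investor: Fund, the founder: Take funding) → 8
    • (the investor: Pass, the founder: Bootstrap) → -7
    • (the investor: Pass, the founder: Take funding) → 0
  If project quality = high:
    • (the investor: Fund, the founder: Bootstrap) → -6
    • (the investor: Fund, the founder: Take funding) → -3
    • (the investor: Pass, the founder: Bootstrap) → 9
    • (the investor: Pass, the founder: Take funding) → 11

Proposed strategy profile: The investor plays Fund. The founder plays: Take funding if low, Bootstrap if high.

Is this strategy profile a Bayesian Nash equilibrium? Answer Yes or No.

No

The investor plays Fund: E[Fund] = 7/10·(1) + 3/10·(-2) = 1/10; E[Pass] = -11/5. Best-responding. ✓
The founder (project quality low), facing Fund: Bootstrap gives 7, Take funding gives 8. Proposed Take funding is best. ✓
The founder (project quality high), facing Fund: Bootstrap gives -6, Take funding gives -3. Proposed Bootstrap is not best — profitable deviation exists. ✗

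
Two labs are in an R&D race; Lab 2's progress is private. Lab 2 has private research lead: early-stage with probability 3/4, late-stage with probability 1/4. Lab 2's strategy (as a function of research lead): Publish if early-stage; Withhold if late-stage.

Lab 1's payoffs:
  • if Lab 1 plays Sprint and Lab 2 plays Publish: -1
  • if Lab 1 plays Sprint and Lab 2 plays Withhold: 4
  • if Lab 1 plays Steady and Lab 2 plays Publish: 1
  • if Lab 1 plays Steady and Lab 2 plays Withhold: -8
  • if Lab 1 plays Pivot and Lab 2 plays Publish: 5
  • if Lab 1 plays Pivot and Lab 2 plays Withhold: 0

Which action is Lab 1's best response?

Pivot

E[Sprint] = 3/4·(-1) + 1/4·(4) = 1/4
E[Steady] = 3/4·(1) + 1/4·(-8) = -5/4
E[Pivot] = 3/4·(5) + 1/4·(0) = 15/4
Best response: Pivot (15/4 is the largest).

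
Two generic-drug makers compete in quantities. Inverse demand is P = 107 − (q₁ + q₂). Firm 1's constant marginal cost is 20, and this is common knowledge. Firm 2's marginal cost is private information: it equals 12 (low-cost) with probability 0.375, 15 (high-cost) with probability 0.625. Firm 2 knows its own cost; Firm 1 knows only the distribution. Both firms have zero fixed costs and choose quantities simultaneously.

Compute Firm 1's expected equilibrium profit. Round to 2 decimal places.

726.75

Type-c best response for Firm 2: q₂(c) = (107 − c)/2 − q₁/2.
Firm 1 maximizes expected profit; its first-order condition is 107 − 2q₁ − E[q₂] − 20 = 0.
Substituting E[q₂] and solving: E[c₂] = 13.875, so q₁ = (107 − 2·20 + 13.875)/3 = 26.9583.
E[P] = 107 − (q₁ + E[q₂]) = 46.9583; Firm 1's expected profit = (E[P] − 20)·q₁ = (46.9583 − 20)·26.9583 = 726.752.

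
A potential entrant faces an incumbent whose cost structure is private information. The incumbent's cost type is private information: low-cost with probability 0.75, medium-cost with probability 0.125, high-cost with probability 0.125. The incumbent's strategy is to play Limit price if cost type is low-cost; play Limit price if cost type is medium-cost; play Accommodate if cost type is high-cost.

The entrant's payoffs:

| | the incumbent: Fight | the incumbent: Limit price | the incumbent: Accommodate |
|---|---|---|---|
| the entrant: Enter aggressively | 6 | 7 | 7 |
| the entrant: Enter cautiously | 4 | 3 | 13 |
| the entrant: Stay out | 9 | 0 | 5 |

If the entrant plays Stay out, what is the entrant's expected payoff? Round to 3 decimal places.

E[Stay out] = 0.75·0 + 0.125·0 + 0.125·5 = 0 + 0 + 0.625 = 0.625

0.625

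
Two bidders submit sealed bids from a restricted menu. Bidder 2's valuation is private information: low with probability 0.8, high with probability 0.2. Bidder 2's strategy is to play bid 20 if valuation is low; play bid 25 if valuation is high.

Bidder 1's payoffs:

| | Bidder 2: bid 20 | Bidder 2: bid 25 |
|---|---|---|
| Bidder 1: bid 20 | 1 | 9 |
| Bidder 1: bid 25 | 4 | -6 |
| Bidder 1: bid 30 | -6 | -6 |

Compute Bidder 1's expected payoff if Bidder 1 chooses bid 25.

E[bid 25] = 0.8·4 + 0.2·(-6) = 3.2 + (-1.2) = 2

2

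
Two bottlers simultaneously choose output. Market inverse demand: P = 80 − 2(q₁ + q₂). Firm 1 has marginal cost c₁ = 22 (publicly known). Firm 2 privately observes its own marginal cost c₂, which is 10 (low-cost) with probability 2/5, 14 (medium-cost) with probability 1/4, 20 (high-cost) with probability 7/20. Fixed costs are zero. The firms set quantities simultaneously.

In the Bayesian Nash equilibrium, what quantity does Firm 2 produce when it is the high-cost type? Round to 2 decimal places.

10.79

Firm 2 with cost c maximizes (80 − 2(q₁+q₂) − c)·q₂, giving q₂(c) = (80 − c − 2q₁)/4.
E[c₂] = 2/5·10 + 1/4·14 + 7/20·20 = 14.5
Firm 1's FOC against E[q₂] yields q₁ = (80 − 2·22 + E[c₂])/6 = (80 − 44 + 14.5)/6 = 8.41667.
q₂(high-cost) = (80 − 20 − 2·8.41667)/4 = 10.7917.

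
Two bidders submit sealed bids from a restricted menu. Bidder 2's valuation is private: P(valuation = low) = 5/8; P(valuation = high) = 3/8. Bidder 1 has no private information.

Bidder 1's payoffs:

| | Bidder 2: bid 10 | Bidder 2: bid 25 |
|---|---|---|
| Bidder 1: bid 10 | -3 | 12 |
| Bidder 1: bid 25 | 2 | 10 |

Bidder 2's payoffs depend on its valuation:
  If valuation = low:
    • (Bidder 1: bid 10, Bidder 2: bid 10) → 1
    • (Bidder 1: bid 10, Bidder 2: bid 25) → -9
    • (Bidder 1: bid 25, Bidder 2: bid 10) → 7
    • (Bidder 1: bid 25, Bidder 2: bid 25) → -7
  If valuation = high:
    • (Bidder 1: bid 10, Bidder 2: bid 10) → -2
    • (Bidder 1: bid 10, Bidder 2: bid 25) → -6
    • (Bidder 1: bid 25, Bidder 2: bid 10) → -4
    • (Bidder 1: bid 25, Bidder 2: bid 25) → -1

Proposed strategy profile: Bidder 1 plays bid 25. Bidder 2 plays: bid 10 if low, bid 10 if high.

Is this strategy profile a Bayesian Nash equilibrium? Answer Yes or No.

No

A profile is a BNE iff every type of every player is best-responding given beliefs about the other side.
Bidder 1 plays bid 25: E[bid 25] = 5/8·(2) + 3/8·(2) = 2; E[bid 10] = -3. Best-responding. ✓
Bidder 2 (valuation low), facing bid 25: bid 10 gives 7, bid 25 gives -7. Proposed bid 10 is best. ✓
Bidder 2 (valuation high), facing bid 25: bid 10 gives -4, bid 25 gives -1. Proposed bid 10 is not best — profitable deviation exists. ✗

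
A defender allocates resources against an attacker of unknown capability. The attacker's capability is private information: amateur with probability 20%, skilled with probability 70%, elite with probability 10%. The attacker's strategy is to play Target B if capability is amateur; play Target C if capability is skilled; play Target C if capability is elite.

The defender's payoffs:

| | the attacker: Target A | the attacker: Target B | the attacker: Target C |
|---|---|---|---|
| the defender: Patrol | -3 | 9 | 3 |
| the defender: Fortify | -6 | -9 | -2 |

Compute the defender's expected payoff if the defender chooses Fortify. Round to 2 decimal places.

E[Fortify] = 0.2·(-9) + 0.7·(-2) + 0.1·(-2) = (-1.8) + (-1.4) + (-0.2) = -3.4

-3.40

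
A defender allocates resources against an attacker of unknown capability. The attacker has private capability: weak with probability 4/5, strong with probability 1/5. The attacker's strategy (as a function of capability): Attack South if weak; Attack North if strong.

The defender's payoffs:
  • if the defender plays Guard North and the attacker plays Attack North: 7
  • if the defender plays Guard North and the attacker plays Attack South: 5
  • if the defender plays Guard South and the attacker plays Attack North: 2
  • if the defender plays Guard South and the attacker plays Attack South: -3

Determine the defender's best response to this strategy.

Guard North

E[Guard North] = 4/5·(5) + 1/5·(7) = 27/5
E[Guard South] = 4/5·(-3) + 1/5·(2) = -2
Best response: Guard North (27/5 is the largest).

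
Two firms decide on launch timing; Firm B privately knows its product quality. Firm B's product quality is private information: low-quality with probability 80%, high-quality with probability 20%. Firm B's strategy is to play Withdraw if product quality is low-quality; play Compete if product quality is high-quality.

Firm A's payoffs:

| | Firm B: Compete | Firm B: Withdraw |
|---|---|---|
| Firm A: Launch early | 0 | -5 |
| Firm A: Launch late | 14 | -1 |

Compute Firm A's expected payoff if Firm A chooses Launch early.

-4

Take the expectation over Firm B's product quality, weighting each type's action by its prior probability.
E[Launch early] = 0.8·(-5) + 0.2·0 = (-4) + 0 = -4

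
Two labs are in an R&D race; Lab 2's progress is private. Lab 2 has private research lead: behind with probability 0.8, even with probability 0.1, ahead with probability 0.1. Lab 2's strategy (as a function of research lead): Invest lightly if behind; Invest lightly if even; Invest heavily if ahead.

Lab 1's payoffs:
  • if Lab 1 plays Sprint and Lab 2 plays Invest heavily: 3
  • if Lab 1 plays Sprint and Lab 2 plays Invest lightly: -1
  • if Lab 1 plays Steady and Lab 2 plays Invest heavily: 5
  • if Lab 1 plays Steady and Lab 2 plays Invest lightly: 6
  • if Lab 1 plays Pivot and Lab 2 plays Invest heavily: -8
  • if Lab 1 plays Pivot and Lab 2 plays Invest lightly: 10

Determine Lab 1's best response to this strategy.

E[Sprint] = 0.8·(-1) + 0.1·(-1) + 0.1·(3) = -0.6
E[Steady] = 0.8·(6) + 0.1·(6) + 0.1·(5) = 5.9
E[Pivot] = 0.8·(10) + 0.1·(10) + 0.1·(-8) = 8.2
Best response: Pivot (8.2 is the largest).

Pivot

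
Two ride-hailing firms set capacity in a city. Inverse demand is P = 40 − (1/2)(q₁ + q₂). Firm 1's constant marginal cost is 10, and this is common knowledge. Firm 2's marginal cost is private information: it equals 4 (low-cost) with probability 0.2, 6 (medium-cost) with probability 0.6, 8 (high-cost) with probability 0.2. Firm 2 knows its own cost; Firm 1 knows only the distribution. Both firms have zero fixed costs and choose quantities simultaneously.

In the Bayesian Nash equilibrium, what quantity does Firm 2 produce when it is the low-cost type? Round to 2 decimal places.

Type-c best response for Firm 2: q₂(c) = (40 − c) − q₁/2.
Firm 1 maximizes expected profit; its first-order condition is 40 − q₁ − (1/2)E[q₂] − 10 = 0.
Substituting E[q₂] and solving: E[c₂] = 6, so q₁ = (40 − 2·10 + 6)/(3/2) = 17.3333.
q₂(low-cost) = (40 − 4 − (1/2)·17.3333) = 27.3333.

27.33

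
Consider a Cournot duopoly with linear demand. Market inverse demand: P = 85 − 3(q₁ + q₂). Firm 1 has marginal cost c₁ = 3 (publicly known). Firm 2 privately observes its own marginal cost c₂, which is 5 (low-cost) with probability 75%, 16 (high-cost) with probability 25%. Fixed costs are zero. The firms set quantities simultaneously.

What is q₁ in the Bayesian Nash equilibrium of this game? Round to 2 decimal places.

Type-c best response for Firm 2: q₂(c) = (85 − c)/6 − q₁/2.
Firm 1 maximizes expected profit; its first-order condition is 85 − 6q₁ − 3E[q₂] − 3 = 0.
Substituting E[q₂] and solving: E[c₂] = 7.75, so q₁ = (85 − 2·3 + 7.75)/9 = 9.63889.

9.64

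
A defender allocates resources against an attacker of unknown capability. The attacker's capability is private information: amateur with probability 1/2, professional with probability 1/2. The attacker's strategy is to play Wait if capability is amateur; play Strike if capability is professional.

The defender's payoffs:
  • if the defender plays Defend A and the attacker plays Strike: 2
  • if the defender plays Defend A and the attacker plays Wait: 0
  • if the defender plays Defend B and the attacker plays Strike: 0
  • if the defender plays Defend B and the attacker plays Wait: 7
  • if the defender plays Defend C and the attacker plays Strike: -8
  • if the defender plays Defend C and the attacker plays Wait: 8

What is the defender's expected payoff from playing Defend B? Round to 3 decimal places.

E[Defend B] = 1/2·7 + 1/2·0 = 7/2 + 0 = 7/2

3.500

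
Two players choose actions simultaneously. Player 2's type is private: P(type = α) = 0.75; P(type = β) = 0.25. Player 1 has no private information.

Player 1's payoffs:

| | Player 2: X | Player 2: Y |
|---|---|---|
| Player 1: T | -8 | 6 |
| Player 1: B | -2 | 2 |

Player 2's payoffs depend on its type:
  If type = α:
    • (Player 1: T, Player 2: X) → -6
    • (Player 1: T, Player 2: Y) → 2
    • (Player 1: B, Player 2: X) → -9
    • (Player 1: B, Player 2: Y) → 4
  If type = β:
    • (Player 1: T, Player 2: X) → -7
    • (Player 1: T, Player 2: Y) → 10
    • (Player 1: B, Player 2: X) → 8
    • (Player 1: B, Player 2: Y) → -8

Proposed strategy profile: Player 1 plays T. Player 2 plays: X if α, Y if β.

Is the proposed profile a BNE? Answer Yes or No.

Player 1 plays T: E[T] = 0.75·(-8) + 0.25·(6) = -4.5; E[B] = -1. Not best-responding. ✗
Player 2 (type α), facing T: X gives -6, Y gives 2. Proposed X is not best — profitable deviation exists. ✗
Player 2 (type β), facing T: X gives -7, Y gives 10. Proposed Y is best. ✓

No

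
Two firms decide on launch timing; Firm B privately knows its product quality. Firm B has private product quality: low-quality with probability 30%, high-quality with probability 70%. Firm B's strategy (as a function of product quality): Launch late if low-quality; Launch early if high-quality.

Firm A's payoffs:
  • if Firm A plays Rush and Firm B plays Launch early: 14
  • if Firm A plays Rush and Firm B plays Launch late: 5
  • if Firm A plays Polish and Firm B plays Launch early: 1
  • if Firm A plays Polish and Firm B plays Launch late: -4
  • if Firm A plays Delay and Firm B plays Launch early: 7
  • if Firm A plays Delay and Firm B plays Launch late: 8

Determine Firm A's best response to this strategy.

E[Rush] = 0.3·(5) + 0.7·(14) = 11.3
E[Polish] = 0.3·(-4) + 0.7·(1) = -0.5
E[Delay] = 0.3·(8) + 0.7·(7) = 7.3
Best response: Rush (11.3 is the largest).

Rush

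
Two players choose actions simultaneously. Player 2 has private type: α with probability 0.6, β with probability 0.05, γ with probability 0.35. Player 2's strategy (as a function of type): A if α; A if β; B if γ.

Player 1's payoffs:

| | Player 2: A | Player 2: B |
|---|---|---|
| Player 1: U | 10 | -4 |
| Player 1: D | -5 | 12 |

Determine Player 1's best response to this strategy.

U

Compute Player 1's expected payoff for each action, taking the expectation over Player 2's type.
E[U] = 0.6·(10) + 0.05·(10) + 0.35·(-4) = 5.1
E[D] = 0.6·(-5) + 0.05·(-5) + 0.35·(12) = 0.95
Best response: U (5.1 is the largest).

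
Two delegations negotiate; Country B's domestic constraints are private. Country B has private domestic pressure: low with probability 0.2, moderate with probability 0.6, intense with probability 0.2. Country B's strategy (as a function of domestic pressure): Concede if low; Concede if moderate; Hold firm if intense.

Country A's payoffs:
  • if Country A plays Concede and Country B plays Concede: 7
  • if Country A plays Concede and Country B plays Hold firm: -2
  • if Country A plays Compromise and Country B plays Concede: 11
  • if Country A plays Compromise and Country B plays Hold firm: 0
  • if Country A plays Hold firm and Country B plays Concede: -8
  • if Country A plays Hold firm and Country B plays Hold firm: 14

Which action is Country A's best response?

Compute Country A's expected payoff for each action, taking the expectation over Country B's type.
E[Concede] = 0.2·(7) + 0.6·(7) + 0.2·(-2) = 5.2
E[Compromise] = 0.2·(11) + 0.6·(11) + 0.2·(0) = 8.8
E[Hold firm] = 0.2·(-8) + 0.6·(-8) + 0.2·(14) = -3.6
Best response: Compromise (8.8 is the largest).

Compromise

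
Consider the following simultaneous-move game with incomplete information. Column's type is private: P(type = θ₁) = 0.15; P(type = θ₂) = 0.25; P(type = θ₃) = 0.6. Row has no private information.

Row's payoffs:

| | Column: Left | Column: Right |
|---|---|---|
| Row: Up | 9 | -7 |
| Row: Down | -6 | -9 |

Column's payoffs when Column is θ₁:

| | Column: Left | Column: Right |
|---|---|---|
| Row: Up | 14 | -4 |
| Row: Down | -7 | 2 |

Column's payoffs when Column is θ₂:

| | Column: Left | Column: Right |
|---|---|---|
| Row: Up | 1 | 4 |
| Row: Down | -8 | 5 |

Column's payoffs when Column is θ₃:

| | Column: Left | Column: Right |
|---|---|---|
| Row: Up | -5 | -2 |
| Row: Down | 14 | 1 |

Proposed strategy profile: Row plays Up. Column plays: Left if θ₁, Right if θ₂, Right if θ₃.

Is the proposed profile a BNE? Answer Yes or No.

A profile is a BNE iff every type of every player is best-responding given beliefs about the other side.
Row plays Up: E[Up] = 0.15·(9) + 0.25·(-7) + 0.6·(-7) = -4.6; E[Down] = -8.55. Best-responding. ✓
Column (type θ₁), facing Up: Left gives 14, Right gives -4. Proposed Left is best. ✓
Column (type θ₂), facing Up: Left gives 1, Right gives 4. Proposed Right is best. ✓
Column (type θ₃), facing Up: Left gives -5, Right gives -2. Proposed Right is best. ✓

Yes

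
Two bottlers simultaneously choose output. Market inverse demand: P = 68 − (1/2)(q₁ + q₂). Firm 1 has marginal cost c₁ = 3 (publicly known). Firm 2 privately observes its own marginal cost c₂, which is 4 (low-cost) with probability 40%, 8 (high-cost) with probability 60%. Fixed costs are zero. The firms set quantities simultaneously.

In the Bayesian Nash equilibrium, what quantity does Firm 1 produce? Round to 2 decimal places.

Firm 2 with cost c maximizes (68 − (1/2)(q₁+q₂) − c)·q₂, giving q₂(c) = (68 − c − (1/2)q₁).
E[c₂] = 0.4·4 + 0.6·8 = 6.4
Firm 1's FOC against E[q₂] yields q₁ = (68 − 2·3 + E[c₂])/(3/2) = (68 − 6 + 6.4)/(3/2) = 45.6.

45.60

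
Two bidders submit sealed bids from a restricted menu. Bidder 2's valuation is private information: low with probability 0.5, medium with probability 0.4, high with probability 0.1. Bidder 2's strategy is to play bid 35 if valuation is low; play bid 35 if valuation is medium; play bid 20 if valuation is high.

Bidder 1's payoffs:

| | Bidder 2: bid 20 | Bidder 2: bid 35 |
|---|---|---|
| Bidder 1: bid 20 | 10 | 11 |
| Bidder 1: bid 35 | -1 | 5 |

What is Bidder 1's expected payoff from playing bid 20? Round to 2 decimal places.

10.90

E[bid 20] = 0.5·11 + 0.4·11 + 0.1·10 = 5.5 + 4.4 + 1 = 10.9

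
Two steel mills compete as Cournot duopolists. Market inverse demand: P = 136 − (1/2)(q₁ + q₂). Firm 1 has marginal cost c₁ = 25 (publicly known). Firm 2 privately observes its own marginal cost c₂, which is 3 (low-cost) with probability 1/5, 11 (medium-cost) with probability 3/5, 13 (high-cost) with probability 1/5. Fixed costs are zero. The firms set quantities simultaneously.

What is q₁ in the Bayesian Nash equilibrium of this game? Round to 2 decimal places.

Firm 2 with cost c maximizes (136 − (1/2)(q₁+q₂) − c)·q₂, giving q₂(c) = (136 − c − (1/2)q₁).
E[c₂] = 1/5·3 + 3/5·11 + 1/5·13 = 9.8
Firm 1's FOC against E[q₂] yields q₁ = (136 − 2·25 + E[c₂])/(3/2) = (136 − 50 + 9.8)/(3/2) = 63.8667.

63.87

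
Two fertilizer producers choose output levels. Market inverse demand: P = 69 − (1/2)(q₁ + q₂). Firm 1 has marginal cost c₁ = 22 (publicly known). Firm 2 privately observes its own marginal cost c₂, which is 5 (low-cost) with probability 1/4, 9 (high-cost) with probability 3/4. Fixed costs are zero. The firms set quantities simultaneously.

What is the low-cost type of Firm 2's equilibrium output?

Firm 2 with cost c maximizes (69 − (1/2)(q₁+q₂) − c)·q₂, giving q₂(c) = (69 − c − (1/2)q₁).
E[c₂] = 1/4·5 + 3/4·9 = 8
Firm 1's FOC against E[q₂] yields q₁ = (69 − 2·22 + E[c₂])/(3/2) = (69 − 44 + 8)/(3/2) = 22.
q₂(low-cost) = (69 − 5 − (1/2)·22) = 53.

53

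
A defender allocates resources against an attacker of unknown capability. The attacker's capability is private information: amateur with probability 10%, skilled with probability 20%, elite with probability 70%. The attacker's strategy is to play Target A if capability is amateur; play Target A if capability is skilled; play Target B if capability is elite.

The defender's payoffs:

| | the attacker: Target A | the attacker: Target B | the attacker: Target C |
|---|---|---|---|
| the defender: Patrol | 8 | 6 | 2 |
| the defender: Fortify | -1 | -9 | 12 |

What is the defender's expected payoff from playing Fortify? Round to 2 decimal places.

-6.60

Take the expectation over the attacker's capability, weighting each type's action by its prior probability.
E[Fortify] = 0.1·(-1) + 0.2·(-1) + 0.7·(-9) = (-0.1) + (-0.2) + (-6.3) = -6.6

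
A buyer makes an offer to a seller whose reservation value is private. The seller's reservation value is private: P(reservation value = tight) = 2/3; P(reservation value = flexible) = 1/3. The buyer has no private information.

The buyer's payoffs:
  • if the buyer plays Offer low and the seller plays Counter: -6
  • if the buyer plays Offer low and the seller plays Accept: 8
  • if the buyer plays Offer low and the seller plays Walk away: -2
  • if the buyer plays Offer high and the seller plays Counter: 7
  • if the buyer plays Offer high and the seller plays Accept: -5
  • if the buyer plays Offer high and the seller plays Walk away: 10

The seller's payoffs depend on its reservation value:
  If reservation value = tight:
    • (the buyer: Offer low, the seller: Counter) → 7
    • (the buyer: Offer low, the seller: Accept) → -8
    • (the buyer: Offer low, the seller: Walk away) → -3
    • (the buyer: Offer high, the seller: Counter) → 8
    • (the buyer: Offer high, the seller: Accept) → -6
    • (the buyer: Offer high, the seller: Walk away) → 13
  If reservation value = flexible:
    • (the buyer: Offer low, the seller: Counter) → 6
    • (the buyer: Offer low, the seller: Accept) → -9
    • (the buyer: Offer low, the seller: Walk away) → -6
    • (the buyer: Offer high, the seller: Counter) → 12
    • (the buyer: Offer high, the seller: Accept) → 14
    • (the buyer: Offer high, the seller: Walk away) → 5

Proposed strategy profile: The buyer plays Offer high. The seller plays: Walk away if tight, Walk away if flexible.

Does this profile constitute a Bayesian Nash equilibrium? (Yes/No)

No

The buyer plays Offer high: E[Offer high] = 2/3·(10) + 1/3·(10) = 10; E[Offer low] = -2. Best-responding. ✓
The seller (reservation value tight), facing Offer high: Counter gives 8, Accept gives -6, Walk away gives 13. Proposed Walk away is best. ✓
The seller (reservation value flexible), facing Offer high: Counter gives 12, Accept gives 14, Walk away gives 5. Proposed Walk away is not best — profitable deviation exists. ✗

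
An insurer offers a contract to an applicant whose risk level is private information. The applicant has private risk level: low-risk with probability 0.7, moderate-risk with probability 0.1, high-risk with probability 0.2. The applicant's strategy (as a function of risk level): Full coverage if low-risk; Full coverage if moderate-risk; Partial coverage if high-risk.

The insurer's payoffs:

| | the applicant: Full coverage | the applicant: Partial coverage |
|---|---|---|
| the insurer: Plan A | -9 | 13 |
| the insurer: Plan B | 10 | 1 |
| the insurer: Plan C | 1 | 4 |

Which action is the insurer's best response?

Compute the insurer's expected payoff for each action, taking the expectation over the applicant's type.
E[Plan A] = 0.7·(-9) + 0.1·(-9) + 0.2·(13) = -4.6
E[Plan B] = 0.7·(10) + 0.1·(10) + 0.2·(1) = 8.2
E[Plan C] = 0.7·(1) + 0.1·(1) + 0.2·(4) = 1.6
Best response: Plan B (8.2 is the largest).

Plan B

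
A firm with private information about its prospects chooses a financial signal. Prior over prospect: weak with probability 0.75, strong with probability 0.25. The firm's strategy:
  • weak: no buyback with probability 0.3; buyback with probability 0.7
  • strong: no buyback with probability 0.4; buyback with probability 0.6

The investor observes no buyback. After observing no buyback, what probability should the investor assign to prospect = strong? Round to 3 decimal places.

P(no buyback) = 0.75·0.3 + 0.25·0.4 = 0.325
P(strong | no buyback) = (0.25·0.4) / 0.325 = 0.1 / 0.325 = 0.307692

0.308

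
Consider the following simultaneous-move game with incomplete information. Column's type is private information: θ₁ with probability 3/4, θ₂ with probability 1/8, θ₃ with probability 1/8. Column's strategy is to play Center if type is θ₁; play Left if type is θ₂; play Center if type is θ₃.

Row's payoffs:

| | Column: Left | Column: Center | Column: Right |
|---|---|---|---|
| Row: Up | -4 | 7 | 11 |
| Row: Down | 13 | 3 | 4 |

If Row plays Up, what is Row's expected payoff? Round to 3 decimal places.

Take the expectation over Column's type, weighting each type's action by its prior probability.
E[Up] = 3/4·7 + 1/8·(-4) + 1/8·7 = 21/4 + (-1/2) + 7/8 = 45/8

5.625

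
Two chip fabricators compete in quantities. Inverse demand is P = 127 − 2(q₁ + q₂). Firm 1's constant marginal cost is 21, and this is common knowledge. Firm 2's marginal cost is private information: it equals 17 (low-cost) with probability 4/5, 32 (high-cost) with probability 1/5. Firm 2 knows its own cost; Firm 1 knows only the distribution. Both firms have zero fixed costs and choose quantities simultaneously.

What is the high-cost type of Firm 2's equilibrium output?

Type-c best response for Firm 2: q₂(c) = (127 − c)/4 − q₁/2.
Firm 1 maximizes expected profit; its first-order condition is 127 − 4q₁ − 2E[q₂] − 21 = 0.
Substituting E[q₂] and solving: E[c₂] = 20, so q₁ = (127 − 2·21 + 20)/6 = 17.5.
q₂(high-cost) = (127 − 32 − 2·17.5)/4 = 15.

15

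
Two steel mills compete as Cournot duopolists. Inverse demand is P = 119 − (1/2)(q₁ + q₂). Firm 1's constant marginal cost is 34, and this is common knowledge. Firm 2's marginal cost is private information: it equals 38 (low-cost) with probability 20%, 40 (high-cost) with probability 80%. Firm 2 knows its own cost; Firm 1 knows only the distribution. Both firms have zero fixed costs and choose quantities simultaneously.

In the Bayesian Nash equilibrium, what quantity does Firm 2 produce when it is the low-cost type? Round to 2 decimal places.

Type-c best response for Firm 2: q₂(c) = (119 − c) − q₁/2.
Firm 1 maximizes expected profit; its first-order condition is 119 − q₁ − (1/2)E[q₂] − 34 = 0.
Substituting E[q₂] and solving: E[c₂] = 39.6, so q₁ = (119 − 2·34 + 39.6)/(3/2) = 60.4.
q₂(low-cost) = (119 − 38 − (1/2)·60.4) = 50.8.

50.80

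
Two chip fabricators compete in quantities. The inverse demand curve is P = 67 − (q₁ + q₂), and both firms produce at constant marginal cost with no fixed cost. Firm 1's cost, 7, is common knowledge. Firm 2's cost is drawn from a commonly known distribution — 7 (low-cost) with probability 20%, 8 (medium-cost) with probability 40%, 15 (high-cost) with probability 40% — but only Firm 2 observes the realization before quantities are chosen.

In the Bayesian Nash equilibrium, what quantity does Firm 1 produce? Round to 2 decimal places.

21.20

Firm 2 with cost c maximizes (67 − (q₁+q₂) − c)·q₂, giving q₂(c) = (67 − c − q₁)/2.
E[c₂] = 0.2·7 + 0.4·8 + 0.4·15 = 10.6
Firm 1's FOC against E[q₂] yields q₁ = (67 − 2·7 + E[c₂])/3 = (67 − 14 + 10.6)/3 = 21.2.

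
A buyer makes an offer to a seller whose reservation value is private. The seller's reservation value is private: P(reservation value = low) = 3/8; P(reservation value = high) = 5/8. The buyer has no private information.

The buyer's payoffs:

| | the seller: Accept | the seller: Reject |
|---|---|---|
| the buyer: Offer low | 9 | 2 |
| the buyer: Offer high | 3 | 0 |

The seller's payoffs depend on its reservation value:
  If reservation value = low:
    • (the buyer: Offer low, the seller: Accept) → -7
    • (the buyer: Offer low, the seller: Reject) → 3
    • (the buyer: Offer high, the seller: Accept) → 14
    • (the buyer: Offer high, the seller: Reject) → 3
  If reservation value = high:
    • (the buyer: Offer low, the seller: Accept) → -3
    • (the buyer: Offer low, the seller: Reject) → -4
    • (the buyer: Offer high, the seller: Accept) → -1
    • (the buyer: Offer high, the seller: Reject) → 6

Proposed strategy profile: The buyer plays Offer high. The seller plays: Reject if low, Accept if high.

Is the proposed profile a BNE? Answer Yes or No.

No

The buyer plays Offer high: E[Offer high] = 3/8·(0) + 5/8·(3) = 15/8; E[Offer low] = 51/8. Not best-responding. ✗
The seller (reservation value low), facing Offer high: Accept gives 14, Reject gives 3. Proposed Reject is not best — profitable deviation exists. ✗
The seller (reservation value high), facing Offer high: Accept gives -1, Reject gives 6. Proposed Accept is not best — profitable deviation exists. ✗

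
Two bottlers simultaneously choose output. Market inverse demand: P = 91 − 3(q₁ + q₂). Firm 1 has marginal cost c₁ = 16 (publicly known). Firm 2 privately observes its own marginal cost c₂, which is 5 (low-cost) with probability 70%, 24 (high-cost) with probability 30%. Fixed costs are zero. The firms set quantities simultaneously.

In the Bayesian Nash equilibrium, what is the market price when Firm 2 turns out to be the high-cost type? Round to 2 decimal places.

Each type of Firm 2 best-responds to q₁; Firm 1 best-responds to the expected q₂ over Firm 2's types.
Firm 2 with cost c maximizes (91 − 3(q₁+q₂) − c)·q₂, giving q₂(c) = (91 − c − 3q₁)/6.
E[c₂] = 0.7·5 + 0.3·24 = 10.7
Firm 1's FOC against E[q₂] yields q₁ = (91 − 2·16 + E[c₂])/9 = (91 − 32 + 10.7)/9 = 7.74444.
q₂(high-cost) = 7.29444, so P = 91 − 3·(7.74444 + 7.29444) = 45.8833.

45.88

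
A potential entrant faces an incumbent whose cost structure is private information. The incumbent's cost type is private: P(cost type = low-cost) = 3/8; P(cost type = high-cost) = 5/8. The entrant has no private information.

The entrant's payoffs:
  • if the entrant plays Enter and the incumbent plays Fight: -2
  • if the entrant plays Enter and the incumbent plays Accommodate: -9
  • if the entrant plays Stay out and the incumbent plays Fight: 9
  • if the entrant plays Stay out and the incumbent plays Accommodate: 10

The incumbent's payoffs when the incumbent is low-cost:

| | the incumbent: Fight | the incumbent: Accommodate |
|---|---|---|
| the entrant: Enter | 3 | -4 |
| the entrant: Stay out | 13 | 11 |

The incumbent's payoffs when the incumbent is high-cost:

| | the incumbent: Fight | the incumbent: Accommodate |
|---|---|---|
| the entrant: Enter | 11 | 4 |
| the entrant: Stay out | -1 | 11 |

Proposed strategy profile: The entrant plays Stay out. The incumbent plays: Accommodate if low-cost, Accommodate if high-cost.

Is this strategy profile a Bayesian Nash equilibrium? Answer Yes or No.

The entrant plays Stay out: E[Stay out] = 3/8·(10) + 5/8·(10) = 10; E[Enter] = -9. Best-responding. ✓
The incumbent (cost type low-cost), facing Stay out: Fight gives 13, Accommodate gives 11. Proposed Accommodate is not best — profitable deviation exists. ✗
The incumbent (cost type high-cost), facing Stay out: Fight gives -1, Accommodate gives 11. Proposed Accommodate is best. ✓

No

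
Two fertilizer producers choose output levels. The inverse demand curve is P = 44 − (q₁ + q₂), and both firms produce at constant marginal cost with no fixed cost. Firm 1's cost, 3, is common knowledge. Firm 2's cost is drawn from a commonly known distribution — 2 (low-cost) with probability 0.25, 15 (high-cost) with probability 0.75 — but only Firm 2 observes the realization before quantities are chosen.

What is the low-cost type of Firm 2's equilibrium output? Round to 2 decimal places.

12.71

Each type of Firm 2 best-responds to q₁; Firm 1 best-responds to the expected q₂ over Firm 2's types.
Firm 2 with cost c maximizes (44 − (q₁+q₂) − c)·q₂, giving q₂(c) = (44 − c − q₁)/2.
E[c₂] = 0.25·2 + 0.75·15 = 11.75
Firm 1's FOC against E[q₂] yields q₁ = (44 − 2·3 + E[c₂])/3 = (44 − 6 + 11.75)/3 = 16.5833.
q₂(low-cost) = (44 − 2 − 16.5833)/2 = 12.7083.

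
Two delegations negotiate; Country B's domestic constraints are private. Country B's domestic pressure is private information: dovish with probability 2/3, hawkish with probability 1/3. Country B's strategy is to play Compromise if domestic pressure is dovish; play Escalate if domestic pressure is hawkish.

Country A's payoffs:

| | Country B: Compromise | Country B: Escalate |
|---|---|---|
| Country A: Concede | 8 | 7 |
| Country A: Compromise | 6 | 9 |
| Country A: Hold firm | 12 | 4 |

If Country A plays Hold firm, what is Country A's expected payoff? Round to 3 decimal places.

E[Hold firm] = 2/3·12 + 1/3·4 = 8 + 4/3 = 28/3

9.333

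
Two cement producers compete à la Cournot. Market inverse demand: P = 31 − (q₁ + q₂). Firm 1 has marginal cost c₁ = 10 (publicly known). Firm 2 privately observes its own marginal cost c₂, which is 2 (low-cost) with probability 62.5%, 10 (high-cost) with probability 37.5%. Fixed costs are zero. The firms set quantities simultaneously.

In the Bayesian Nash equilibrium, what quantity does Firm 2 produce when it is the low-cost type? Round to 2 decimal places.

Type-c best response for Firm 2: q₂(c) = (31 − c)/2 − q₁/2.
Firm 1 maximizes expected profit; its first-order condition is 31 − 2q₁ − E[q₂] − 10 = 0.
Substituting E[q₂] and solving: E[c₂] = 5, so q₁ = (31 − 2·10 + 5)/3 = 5.33333.
q₂(low-cost) = (31 − 2 − 5.33333)/2 = 11.8333.

11.83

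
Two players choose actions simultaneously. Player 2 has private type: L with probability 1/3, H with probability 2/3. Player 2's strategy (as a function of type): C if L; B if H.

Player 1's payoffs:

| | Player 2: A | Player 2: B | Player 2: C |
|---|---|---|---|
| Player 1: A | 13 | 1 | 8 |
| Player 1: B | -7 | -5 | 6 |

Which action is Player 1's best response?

Compute Player 1's expected payoff for each action, taking the expectation over Player 2's type.
E[A] = 1/3·(8) + 2/3·(1) = 10/3
E[B] = 1/3·(6) + 2/3·(-5) = -4/3
Best response: A (10/3 is the largest).

A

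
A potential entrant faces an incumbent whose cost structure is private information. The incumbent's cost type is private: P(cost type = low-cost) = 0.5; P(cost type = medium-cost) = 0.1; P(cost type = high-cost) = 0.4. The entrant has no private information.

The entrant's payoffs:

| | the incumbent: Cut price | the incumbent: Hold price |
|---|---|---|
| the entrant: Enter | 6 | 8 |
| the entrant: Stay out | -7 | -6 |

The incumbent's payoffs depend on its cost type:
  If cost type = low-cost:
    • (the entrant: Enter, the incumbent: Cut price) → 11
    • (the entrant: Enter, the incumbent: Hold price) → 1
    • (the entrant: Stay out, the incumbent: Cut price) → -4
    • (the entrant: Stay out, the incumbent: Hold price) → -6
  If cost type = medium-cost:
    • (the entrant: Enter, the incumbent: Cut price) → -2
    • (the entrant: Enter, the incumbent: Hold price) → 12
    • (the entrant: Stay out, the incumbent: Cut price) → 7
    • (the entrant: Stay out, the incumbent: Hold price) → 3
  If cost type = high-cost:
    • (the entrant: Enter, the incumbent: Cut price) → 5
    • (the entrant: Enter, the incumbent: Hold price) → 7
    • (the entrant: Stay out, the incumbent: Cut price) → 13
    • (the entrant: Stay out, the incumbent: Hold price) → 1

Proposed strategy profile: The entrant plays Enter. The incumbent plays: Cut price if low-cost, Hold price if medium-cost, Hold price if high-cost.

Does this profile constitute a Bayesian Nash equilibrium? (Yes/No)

Yes

A profile is a BNE iff every type of every player is best-responding given beliefs about the other side.
The entrant plays Enter: E[Enter] = 0.5·(6) + 0.1·(8) + 0.4·(8) = 7; E[Stay out] = -6.5. Best-responding. ✓
The incumbent (cost type low-cost), facing Enter: Cut price gives 11, Hold price gives 1. Proposed Cut price is best. ✓
The incumbent (cost type medium-cost), facing Enter: Cut price gives -2, Hold price gives 12. Proposed Hold price is best. ✓
The incumbent (cost type high-cost), facing Enter: Cut price gives 5, Hold price gives 7. Proposed Hold price is best. ✓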